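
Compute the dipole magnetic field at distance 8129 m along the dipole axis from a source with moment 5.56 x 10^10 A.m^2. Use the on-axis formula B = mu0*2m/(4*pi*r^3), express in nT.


m = 5.56 x 10^10 = 55600000000 A.m^2
2m = 111200000000 A.m^2
r^3 = 8129^3 = 537169530689
B = (4pi*10^-7) * 111200000000 / (4*pi * 537169530689) * 1e9
= 139738.041232 / 6750271405379.36 * 1e9
= 20.7011 nT

20.7011


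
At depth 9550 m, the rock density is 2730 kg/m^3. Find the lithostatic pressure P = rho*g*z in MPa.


P = rho * g * z / 1e6
= 2730 * 9.81 * 9550 / 1e6
= 255761415.0 / 1e6
= 255.7614 MPa

255.7614


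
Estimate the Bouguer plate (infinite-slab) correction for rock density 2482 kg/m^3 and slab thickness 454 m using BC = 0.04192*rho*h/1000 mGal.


BC = 0.04192 * rho * h / 1000
= 0.04192 * 2482 * 454 / 1000
= 47.2366 mGal

47.2366


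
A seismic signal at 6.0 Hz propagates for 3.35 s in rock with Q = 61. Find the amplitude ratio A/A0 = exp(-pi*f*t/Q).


pi*f*t/Q = pi*6.0*3.35/61 = 1.035181
A/A0 = exp(-1.035181) = 0.355162

0.355162


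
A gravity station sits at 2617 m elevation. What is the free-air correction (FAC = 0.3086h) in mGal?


FAC = 0.3086 * h
= 0.3086 * 2617
= 807.6062 mGal

807.6062


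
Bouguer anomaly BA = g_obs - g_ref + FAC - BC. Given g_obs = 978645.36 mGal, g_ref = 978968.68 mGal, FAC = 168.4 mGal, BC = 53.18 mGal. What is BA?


BA = g_obs - g_ref + FAC - BC
= 978645.36 - 978968.68 + 168.4 - 53.18
= -208.1 mGal

-208.1


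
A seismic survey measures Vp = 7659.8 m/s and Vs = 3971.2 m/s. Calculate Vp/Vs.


Vp/Vs = 7659.8 / 3971.2
= 1.9288

1.9288


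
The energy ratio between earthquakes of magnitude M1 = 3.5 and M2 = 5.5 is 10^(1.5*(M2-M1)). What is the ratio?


M2 - M1 = 5.5 - 3.5 = 2.0
1.5 * 2.0 = 3.0
ratio = 10^3.0 = 1000.0

1000.0


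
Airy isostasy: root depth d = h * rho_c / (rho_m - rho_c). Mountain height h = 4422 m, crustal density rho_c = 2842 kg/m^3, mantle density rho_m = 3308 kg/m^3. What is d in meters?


rho_m - rho_c = 3308 - 2842 = 466
d = 4422 * 2842 / 466
= 12567324 / 466
= 26968.51 m

26968.51


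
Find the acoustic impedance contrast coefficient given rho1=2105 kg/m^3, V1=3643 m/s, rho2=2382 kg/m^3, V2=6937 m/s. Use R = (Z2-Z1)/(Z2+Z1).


Z1 = 2105 * 3643 = 7668515
Z2 = 2382 * 6937 = 16523934
R = (16523934 - 7668515) / (16523934 + 7668515) = 8855419 / 24192449 = 0.366

0.366


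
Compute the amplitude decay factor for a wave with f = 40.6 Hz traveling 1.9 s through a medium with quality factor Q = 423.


pi*f*t/Q = pi*40.6*1.9/423 = 0.572914
A/A0 = exp(-0.572914) = 0.56388

0.56388


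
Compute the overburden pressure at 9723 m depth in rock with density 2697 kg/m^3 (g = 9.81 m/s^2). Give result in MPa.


P = rho * g * z / 1e6
= 2697 * 9.81 * 9723 / 1e6
= 257246953.11 / 1e6
= 257.247 MPa

257.247


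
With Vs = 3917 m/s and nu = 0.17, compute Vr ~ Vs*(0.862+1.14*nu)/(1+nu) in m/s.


Numerator factor = 0.862 + 1.14*0.17 = 1.0558
Denominator = 1 + 0.17 = 1.17
Vr = 3917 * 1.0558 / 1.17 = 3534.67 m/s

3534.67


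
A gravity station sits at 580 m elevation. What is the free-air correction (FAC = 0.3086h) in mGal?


FAC = 0.3086 * h
= 0.3086 * 580
= 178.988 mGal

178.988


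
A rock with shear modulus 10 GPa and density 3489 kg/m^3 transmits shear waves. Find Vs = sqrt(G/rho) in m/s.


Convert G to Pa: G = 10e9 Pa
Compute G/rho = 10e9 / 3489 = 2866150.7595
Vs = sqrt(2866150.7595) = 1692.97 m/s

1692.97


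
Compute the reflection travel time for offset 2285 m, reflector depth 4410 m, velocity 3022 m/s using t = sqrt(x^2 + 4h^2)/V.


x^2 + 4h^2 = 2285^2 + 4*4410^2 = 5221225 + 77792400 = 83013625
sqrt(83013625) = 9111.1813
t = 9111.1813 / 3022 = 3.015 s

3.015


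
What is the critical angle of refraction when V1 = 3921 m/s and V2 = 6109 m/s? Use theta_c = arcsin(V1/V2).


V1/V2 = 3921/6109 = 0.64184
theta_c = arcsin(0.64184) = 39.9292 degrees

39.9292


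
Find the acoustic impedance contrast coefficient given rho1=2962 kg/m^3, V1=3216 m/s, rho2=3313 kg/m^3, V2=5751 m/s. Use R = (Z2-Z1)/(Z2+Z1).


Z1 = 2962 * 3216 = 9525792
Z2 = 3313 * 5751 = 19053063
R = (19053063 - 9525792) / (19053063 + 9525792) = 9527271 / 28578855 = 0.3334

0.3334


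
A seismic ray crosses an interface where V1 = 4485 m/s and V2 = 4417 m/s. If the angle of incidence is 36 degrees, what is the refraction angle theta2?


sin(theta1) = sin(36 deg) = 0.587785
sin(theta2) = V2/V1 * sin(theta1) = 4417/4485 * 0.587785 = 0.578873
theta2 = arcsin(0.578873) = 35.3713 degrees

35.3713


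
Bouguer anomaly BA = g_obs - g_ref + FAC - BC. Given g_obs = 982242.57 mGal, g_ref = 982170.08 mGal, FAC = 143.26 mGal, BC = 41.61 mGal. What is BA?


BA = g_obs - g_ref + FAC - BC
= 982242.57 - 982170.08 + 143.26 - 41.61
= 174.14 mGal

174.14


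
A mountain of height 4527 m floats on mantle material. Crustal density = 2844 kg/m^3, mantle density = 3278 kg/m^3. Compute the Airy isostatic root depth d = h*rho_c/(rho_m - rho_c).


rho_m - rho_c = 3278 - 2844 = 434
d = 4527 * 2844 / 434
= 12874788 / 434
= 29665.41 m

29665.41


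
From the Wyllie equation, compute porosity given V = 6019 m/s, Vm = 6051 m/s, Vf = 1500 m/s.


1/V - 1/Vm = 1/6019 - 1/6051 = 8.8e-07
1/Vf - 1/Vm = 1/1500 - 1/6051 = 0.0005014
phi = 8.8e-07 / 0.0005014 = 0.0018

0.0018


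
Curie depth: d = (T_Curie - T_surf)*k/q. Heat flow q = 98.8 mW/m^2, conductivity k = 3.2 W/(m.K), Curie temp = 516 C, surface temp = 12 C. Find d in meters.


T_Curie - T_surf = 516 - 12 = 504 C
Convert q to W/m^2: 98.8 mW/m^2 = 0.0988 W/m^2
d = 504 * 3.2 / 0.0988 = 16323.89 m

16323.89


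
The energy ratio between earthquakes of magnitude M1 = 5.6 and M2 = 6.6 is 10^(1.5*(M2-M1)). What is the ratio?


M2 - M1 = 6.6 - 5.6 = 1.0
1.5 * 1.0 = 1.5
ratio = 10^1.5 = 31.62

31.62


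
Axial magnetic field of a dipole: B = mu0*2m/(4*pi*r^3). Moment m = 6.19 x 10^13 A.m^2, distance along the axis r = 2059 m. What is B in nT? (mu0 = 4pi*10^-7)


m = 6.19 x 10^13 = 61900000000000 A.m^2
2m = 123800000000000 A.m^2
r^3 = 2059^3 = 8729091379
B = (4pi*10^-7) * 123800000000000 / (4*pi * 8729091379) * 1e9
= 155571668.205767 / 109692997395.12 * 1e9
= 1418246.1224 nT

1418246.1224


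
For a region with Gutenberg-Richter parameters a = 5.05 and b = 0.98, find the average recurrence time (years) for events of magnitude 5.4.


log10(N) = 5.05 - 0.98*5.4 = -0.242
N = 10^-0.242 = 0.572796
T = 1/N = 1/0.572796 = 1.7458 years

1.7458


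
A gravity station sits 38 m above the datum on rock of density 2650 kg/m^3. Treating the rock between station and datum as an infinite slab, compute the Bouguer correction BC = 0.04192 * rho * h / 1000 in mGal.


BC = 0.04192 * rho * h / 1000
= 0.04192 * 2650 * 38 / 1000
= 4.2213 mGal

4.2213


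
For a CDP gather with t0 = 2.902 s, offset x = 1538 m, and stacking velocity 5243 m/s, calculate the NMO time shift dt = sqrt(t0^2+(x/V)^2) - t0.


x/Vnmo = 1538/5243 = 0.293344
(x/Vnmo)^2 = 0.08605
t0^2 = 8.421604
sqrt(8.421604 + 0.08605) = 2.916788
dt = 2.916788 - 2.902 = 0.014788

0.014788


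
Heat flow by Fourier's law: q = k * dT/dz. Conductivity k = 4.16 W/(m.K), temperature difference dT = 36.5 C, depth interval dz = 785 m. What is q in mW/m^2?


q = k * dT / dz * 1000
= 4.16 * 36.5 / 785 * 1000
= 0.193427 * 1000
= 193.4268 mW/m^2

193.4268


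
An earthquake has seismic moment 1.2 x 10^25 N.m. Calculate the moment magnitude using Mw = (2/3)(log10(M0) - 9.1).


log10(M0) = log10(1.2 x 10^25) = 25.0792
Mw = 2/3 * (25.0792 - 9.1)
= 2/3 * 15.9792
= 10.65

10.65


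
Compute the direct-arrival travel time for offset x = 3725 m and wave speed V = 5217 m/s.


t = x / V
= 3725 / 5217
= 0.714 s

0.714


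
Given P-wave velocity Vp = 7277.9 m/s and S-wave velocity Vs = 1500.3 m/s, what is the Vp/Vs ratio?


Vp/Vs = 7277.9 / 1500.3
= 4.851

4.851


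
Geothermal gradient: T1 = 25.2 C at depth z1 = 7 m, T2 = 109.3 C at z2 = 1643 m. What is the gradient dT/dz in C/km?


dT = 109.3 - 25.2 = 84.1 C
dz = 1643 - 7 = 1636 m
gradient = dT/dz * 1000 = 84.1/1636 * 1000 = 51.4059 C/km

51.4059


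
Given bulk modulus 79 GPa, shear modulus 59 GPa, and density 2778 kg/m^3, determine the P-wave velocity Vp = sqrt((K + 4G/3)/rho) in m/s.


First compute the effective modulus:
K + 4G/3 = 79e9 + 4*59e9/3 = 157666666666.67 Pa
Then divide by density:
157666666666.67 / 2778 = 56755459.5632 Pa/(kg/m^3)
Take the square root:
Vp = sqrt(56755459.5632) = 7533.62 m/s

7533.62


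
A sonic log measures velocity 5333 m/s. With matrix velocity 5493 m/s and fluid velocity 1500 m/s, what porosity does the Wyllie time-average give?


1/V - 1/Vm = 1/5333 - 1/5493 = 5.46e-06
1/Vf - 1/Vm = 1/1500 - 1/5493 = 0.00048462
phi = 5.46e-06 / 0.00048462 = 0.0113

0.0113


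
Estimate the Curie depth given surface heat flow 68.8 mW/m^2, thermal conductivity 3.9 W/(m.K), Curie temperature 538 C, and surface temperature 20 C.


T_Curie - T_surf = 538 - 20 = 518 C
Convert q to W/m^2: 68.8 mW/m^2 = 0.0688 W/m^2
d = 518 * 3.9 / 0.0688 = 29363.37 m

29363.37


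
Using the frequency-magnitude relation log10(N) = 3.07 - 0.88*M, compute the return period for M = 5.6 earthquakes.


log10(N) = 3.07 - 0.88*5.6 = -1.858
N = 10^-1.858 = 0.013868
T = 1/N = 1/0.013868 = 72.1107 years

72.1107


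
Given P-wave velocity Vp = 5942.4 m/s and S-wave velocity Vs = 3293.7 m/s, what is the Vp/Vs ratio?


Vp/Vs = 5942.4 / 3293.7
= 1.8042

1.8042


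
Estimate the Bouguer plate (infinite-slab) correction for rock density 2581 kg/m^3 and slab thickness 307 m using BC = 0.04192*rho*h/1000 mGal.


BC = 0.04192 * rho * h / 1000
= 0.04192 * 2581 * 307 / 1000
= 33.216 mGal

33.216


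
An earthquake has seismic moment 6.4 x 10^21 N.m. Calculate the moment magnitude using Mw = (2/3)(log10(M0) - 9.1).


log10(M0) = log10(6.4 x 10^21) = 21.8062
Mw = 2/3 * (21.8062 - 9.1)
= 2/3 * 12.7062
= 8.47

8.47


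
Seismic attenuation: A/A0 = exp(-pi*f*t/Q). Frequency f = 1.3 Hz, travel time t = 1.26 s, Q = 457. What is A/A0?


pi*f*t/Q = pi*1.3*1.26/457 = 0.01126
A/A0 = exp(-0.01126) = 0.988803

0.988803


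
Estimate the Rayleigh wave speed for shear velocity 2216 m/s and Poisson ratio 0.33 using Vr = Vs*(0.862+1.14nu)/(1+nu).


Numerator factor = 0.862 + 1.14*0.33 = 1.2382
Denominator = 1 + 0.33 = 1.33
Vr = 2216 * 1.2382 / 1.33 = 2063.05 m/s

2063.05


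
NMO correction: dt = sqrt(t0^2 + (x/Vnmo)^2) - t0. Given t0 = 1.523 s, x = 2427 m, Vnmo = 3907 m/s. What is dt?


x/Vnmo = 2427/3907 = 0.621193
(x/Vnmo)^2 = 0.38588
t0^2 = 2.319529
sqrt(2.319529 + 0.38588) = 1.644813
dt = 1.644813 - 1.523 = 0.121813

0.121813


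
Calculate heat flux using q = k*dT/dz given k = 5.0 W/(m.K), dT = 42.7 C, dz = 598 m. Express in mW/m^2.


q = k * dT / dz * 1000
= 5.0 * 42.7 / 598 * 1000
= 0.357023 * 1000
= 357.0234 mW/m^2

357.0234


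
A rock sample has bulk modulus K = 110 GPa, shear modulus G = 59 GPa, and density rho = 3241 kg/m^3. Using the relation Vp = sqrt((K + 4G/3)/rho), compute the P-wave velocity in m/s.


First compute the effective modulus:
K + 4G/3 = 110e9 + 4*59e9/3 = 188666666666.67 Pa
Then divide by density:
188666666666.67 / 3241 = 58212485.8583 Pa/(kg/m^3)
Take the square root:
Vp = sqrt(58212485.8583) = 7629.71 m/s

7629.71


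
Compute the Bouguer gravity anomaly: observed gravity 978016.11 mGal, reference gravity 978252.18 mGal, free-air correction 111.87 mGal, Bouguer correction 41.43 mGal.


BA = g_obs - g_ref + FAC - BC
= 978016.11 - 978252.18 + 111.87 - 41.43
= -165.63 mGal

-165.63


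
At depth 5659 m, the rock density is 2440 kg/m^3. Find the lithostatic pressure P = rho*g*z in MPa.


P = rho * g * z / 1e6
= 2440 * 9.81 * 5659 / 1e6
= 135456087.6 / 1e6
= 135.4561 MPa

135.4561


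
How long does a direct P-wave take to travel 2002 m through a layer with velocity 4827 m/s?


t = x / V
= 2002 / 4827
= 0.4148 s

0.4148


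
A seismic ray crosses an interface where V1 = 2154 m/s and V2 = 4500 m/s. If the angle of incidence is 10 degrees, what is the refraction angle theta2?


sin(theta1) = sin(10 deg) = 0.173648
sin(theta2) = V2/V1 * sin(theta1) = 4500/2154 * 0.173648 = 0.362775
theta2 = arcsin(0.362775) = 21.2707 degrees

21.2707


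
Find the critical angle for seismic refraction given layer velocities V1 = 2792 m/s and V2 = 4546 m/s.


V1/V2 = 2792/4546 = 0.614166
theta_c = arcsin(0.614166) = 37.8914 degrees

37.8914


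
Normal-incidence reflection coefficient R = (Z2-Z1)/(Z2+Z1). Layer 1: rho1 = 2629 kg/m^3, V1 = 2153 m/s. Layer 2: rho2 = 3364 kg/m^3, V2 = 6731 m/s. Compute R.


Z1 = 2629 * 2153 = 5660237
Z2 = 3364 * 6731 = 22643084
R = (22643084 - 5660237) / (22643084 + 5660237) = 16982847 / 28303321 = 0.6

0.6


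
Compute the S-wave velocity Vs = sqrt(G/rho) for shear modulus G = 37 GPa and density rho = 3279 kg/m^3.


Convert G to Pa: G = 37e9 Pa
Compute G/rho = 37e9 / 3279 = 11283928.0268
Vs = sqrt(11283928.0268) = 3359.16 m/s

3359.16


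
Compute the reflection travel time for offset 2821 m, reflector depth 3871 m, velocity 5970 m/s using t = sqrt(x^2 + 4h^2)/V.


x^2 + 4h^2 = 2821^2 + 4*3871^2 = 7958041 + 59938564 = 67896605
sqrt(67896605) = 8239.9396
t = 8239.9396 / 5970 = 1.3802 s

1.3802


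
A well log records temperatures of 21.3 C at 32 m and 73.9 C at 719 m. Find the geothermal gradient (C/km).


dT = 73.9 - 21.3 = 52.6 C
dz = 719 - 32 = 687 m
gradient = dT/dz * 1000 = 52.6/687 * 1000 = 76.5648 C/km

76.5648


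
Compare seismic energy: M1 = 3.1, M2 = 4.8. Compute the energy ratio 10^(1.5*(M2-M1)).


M2 - M1 = 4.8 - 3.1 = 1.7
1.5 * 1.7 = 2.55
ratio = 10^2.55 = 354.81

354.81


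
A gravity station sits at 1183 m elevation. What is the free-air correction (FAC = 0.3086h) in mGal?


FAC = 0.3086 * h
= 0.3086 * 1183
= 365.0738 mGal

365.0738


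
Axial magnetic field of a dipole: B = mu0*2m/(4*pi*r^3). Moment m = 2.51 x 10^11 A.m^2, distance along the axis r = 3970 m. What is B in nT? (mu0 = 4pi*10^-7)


m = 2.51 x 10^11 = 251000000000 A.m^2
2m = 502000000000 A.m^2
r^3 = 3970^3 = 62570773000
B = (4pi*10^-7) * 502000000000 / (4*pi * 62570773000) * 1e9
= 630831.804841 / 786287523144.94 * 1e9
= 802.2915 nT

802.2915


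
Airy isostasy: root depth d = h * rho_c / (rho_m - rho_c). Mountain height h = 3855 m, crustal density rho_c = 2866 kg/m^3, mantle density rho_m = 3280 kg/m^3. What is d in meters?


rho_m - rho_c = 3280 - 2866 = 414
d = 3855 * 2866 / 414
= 11048430 / 414
= 26687.03 m

26687.03


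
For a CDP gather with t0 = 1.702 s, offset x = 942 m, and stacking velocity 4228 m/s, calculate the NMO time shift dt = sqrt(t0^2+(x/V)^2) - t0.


x/Vnmo = 942/4228 = 0.2228
(x/Vnmo)^2 = 0.04964
t0^2 = 2.896804
sqrt(2.896804 + 0.04964) = 1.716521
dt = 1.716521 - 1.702 = 0.014521

0.014521


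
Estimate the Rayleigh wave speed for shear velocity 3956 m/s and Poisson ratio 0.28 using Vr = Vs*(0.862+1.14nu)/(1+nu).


Numerator factor = 0.862 + 1.14*0.28 = 1.1812
Denominator = 1 + 0.28 = 1.28
Vr = 3956 * 1.1812 / 1.28 = 3650.65 m/s

3650.65


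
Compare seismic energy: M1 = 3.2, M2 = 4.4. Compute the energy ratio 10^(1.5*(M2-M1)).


M2 - M1 = 4.4 - 3.2 = 1.2
1.5 * 1.2 = 1.8
ratio = 10^1.8 = 63.1

63.1


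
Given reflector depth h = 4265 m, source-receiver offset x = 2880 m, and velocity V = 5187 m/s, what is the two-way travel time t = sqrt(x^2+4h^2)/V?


x^2 + 4h^2 = 2880^2 + 4*4265^2 = 8294400 + 72760900 = 81055300
sqrt(81055300) = 9003.0717
t = 9003.0717 / 5187 = 1.7357 s

1.7357


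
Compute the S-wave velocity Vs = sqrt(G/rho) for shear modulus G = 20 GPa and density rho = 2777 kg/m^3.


Convert G to Pa: G = 20e9 Pa
Compute G/rho = 20e9 / 2777 = 7202016.5646
Vs = sqrt(7202016.5646) = 2683.66 m/s

2683.66


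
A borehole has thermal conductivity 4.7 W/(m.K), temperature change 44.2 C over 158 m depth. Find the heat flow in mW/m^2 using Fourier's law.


q = k * dT / dz * 1000
= 4.7 * 44.2 / 158 * 1000
= 1.31481 * 1000
= 1314.8101 mW/m^2

1314.8101


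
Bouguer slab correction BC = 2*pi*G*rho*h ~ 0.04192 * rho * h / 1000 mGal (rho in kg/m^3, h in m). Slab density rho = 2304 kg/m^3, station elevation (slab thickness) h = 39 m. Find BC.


BC = 0.04192 * rho * h / 1000
= 0.04192 * 2304 * 39 / 1000
= 3.7668 mGal

3.7668


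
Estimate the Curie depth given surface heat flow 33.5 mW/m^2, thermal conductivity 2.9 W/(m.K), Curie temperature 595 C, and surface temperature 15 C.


T_Curie - T_surf = 595 - 15 = 580 C
Convert q to W/m^2: 33.5 mW/m^2 = 0.0335 W/m^2
d = 580 * 2.9 / 0.0335 = 50208.96 m

50208.96


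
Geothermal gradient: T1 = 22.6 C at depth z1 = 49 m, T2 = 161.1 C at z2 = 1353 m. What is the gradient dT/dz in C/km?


dT = 161.1 - 22.6 = 138.5 C
dz = 1353 - 49 = 1304 m
gradient = dT/dz * 1000 = 138.5/1304 * 1000 = 106.2117 C/km

106.2117


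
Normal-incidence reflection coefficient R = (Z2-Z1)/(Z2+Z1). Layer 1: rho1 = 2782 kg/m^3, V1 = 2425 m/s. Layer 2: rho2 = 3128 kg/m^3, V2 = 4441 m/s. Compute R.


Z1 = 2782 * 2425 = 6746350
Z2 = 3128 * 4441 = 13891448
R = (13891448 - 6746350) / (13891448 + 6746350) = 7145098 / 20637798 = 0.3462

0.3462


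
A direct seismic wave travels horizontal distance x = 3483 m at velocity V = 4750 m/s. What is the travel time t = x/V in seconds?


t = x / V
= 3483 / 4750
= 0.7333 s

0.7333


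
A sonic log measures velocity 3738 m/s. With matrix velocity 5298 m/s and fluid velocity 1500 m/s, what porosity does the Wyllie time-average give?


1/V - 1/Vm = 1/3738 - 1/5298 = 7.877e-05
1/Vf - 1/Vm = 1/1500 - 1/5298 = 0.00047792
phi = 7.877e-05 / 0.00047792 = 0.1648

0.1648


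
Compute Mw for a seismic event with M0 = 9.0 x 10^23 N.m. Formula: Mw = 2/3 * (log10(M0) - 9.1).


log10(M0) = log10(9.0 x 10^23) = 23.9542
Mw = 2/3 * (23.9542 - 9.1)
= 2/3 * 14.8542
= 9.9

9.9


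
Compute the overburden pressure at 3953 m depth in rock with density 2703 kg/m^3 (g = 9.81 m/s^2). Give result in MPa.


P = rho * g * z / 1e6
= 2703 * 9.81 * 3953 / 1e6
= 104819447.79 / 1e6
= 104.8194 MPa

104.8194


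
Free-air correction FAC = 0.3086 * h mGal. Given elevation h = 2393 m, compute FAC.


FAC = 0.3086 * h
= 0.3086 * 2393
= 738.4798 mGal

738.4798


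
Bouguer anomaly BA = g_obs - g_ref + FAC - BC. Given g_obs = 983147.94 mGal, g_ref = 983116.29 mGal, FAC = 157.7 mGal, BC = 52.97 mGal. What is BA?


BA = g_obs - g_ref + FAC - BC
= 983147.94 - 983116.29 + 157.7 - 52.97
= 136.38 mGal

136.38


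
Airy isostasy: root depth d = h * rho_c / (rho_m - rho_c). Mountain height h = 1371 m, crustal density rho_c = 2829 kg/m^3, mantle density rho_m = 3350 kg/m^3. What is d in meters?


rho_m - rho_c = 3350 - 2829 = 521
d = 1371 * 2829 / 521
= 3878559 / 521
= 7444.45 m

7444.45


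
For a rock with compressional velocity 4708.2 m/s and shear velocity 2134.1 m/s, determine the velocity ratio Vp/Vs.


Vp/Vs = 4708.2 / 2134.1
= 2.2062

2.2062


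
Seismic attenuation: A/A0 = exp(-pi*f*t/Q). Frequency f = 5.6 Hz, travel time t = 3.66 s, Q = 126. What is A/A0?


pi*f*t/Q = pi*5.6*3.66/126 = 0.511032
A/A0 = exp(-0.511032) = 0.599876

0.599876


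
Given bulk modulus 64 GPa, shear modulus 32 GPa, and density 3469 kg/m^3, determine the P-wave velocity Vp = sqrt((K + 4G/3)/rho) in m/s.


First compute the effective modulus:
K + 4G/3 = 64e9 + 4*32e9/3 = 106666666666.67 Pa
Then divide by density:
106666666666.67 / 3469 = 30748534.6401 Pa/(kg/m^3)
Take the square root:
Vp = sqrt(30748534.6401) = 5545.14 m/s

5545.14


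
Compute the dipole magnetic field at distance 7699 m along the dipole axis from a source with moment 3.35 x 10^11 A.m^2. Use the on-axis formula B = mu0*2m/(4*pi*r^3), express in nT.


m = 3.35 x 10^11 = 335000000000 A.m^2
2m = 670000000000 A.m^2
r^3 = 7699^3 = 456355153099
B = (4pi*10^-7) * 670000000000 / (4*pi * 456355153099) * 1e9
= 841946.831162 / 5734727985614.66 * 1e9
= 146.8155 nT

146.8155


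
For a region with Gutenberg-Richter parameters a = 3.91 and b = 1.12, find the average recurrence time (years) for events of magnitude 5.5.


log10(N) = 3.91 - 1.12*5.5 = -2.25
N = 10^-2.25 = 0.005623
T = 1/N = 1/0.005623 = 177.8279 years

177.8279


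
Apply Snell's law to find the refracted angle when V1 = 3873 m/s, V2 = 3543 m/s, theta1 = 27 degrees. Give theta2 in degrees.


sin(theta1) = sin(27 deg) = 0.45399
sin(theta2) = V2/V1 * sin(theta1) = 3543/3873 * 0.45399 = 0.415308
theta2 = arcsin(0.415308) = 24.5387 degrees

24.5387


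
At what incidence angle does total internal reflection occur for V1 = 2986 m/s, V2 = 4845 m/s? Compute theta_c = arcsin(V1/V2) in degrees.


V1/V2 = 2986/4845 = 0.616305
theta_c = arcsin(0.616305) = 38.0468 degrees

38.0468


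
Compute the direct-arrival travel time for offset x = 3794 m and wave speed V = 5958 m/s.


t = x / V
= 3794 / 5958
= 0.6368 s

0.6368


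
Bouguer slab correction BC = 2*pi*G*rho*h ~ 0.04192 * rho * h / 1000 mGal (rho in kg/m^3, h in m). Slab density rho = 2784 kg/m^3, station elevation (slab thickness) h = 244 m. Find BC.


BC = 0.04192 * rho * h / 1000
= 0.04192 * 2784 * 244 / 1000
= 28.4761 mGal

28.4761


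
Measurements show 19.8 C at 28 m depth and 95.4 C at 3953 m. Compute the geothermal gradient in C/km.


dT = 95.4 - 19.8 = 75.6 C
dz = 3953 - 28 = 3925 m
gradient = dT/dz * 1000 = 75.6/3925 * 1000 = 19.2611 C/km

19.2611


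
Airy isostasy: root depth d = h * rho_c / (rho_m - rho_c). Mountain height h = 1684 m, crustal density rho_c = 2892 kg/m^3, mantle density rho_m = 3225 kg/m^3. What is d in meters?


rho_m - rho_c = 3225 - 2892 = 333
d = 1684 * 2892 / 333
= 4870128 / 333
= 14625.01 m

14625.01


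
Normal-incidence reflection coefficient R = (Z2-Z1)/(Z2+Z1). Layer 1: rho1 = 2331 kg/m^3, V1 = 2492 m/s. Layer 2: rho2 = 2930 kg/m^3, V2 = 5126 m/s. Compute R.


Z1 = 2331 * 2492 = 5808852
Z2 = 2930 * 5126 = 15019180
R = (15019180 - 5808852) / (15019180 + 5808852) = 9210328 / 20828032 = 0.4422

0.4422


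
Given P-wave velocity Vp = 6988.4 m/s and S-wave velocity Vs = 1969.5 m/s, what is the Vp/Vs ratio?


Vp/Vs = 6988.4 / 1969.5
= 3.5483

3.5483


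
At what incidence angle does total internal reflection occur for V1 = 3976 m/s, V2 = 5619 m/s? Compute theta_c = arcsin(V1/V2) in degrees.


V1/V2 = 3976/5619 = 0.707599
theta_c = arcsin(0.707599) = 45.0399 degrees

45.0399


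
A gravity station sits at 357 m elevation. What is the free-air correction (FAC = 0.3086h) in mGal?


FAC = 0.3086 * h
= 0.3086 * 357
= 110.1702 mGal

110.1702


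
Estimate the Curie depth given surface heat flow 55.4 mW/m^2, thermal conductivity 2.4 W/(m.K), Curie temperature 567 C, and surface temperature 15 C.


T_Curie - T_surf = 567 - 15 = 552 C
Convert q to W/m^2: 55.4 mW/m^2 = 0.0554 W/m^2
d = 552 * 2.4 / 0.0554 = 23913.36 m

23913.36


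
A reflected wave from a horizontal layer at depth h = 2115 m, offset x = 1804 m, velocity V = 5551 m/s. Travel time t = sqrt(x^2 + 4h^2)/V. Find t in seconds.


x^2 + 4h^2 = 1804^2 + 4*2115^2 = 3254416 + 17892900 = 21147316
sqrt(21147316) = 4598.6211
t = 4598.6211 / 5551 = 0.8284 s

0.8284


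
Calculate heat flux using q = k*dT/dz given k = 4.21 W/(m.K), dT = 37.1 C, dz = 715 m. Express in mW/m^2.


q = k * dT / dz * 1000
= 4.21 * 37.1 / 715 * 1000
= 0.218449 * 1000
= 218.449 mW/m^2

218.449


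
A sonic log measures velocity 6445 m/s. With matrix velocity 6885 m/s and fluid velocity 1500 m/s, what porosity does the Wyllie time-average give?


1/V - 1/Vm = 1/6445 - 1/6885 = 9.92e-06
1/Vf - 1/Vm = 1/1500 - 1/6885 = 0.00052142
phi = 9.92e-06 / 0.00052142 = 0.019

0.019


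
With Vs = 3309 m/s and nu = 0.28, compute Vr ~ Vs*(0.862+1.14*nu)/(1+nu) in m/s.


Numerator factor = 0.862 + 1.14*0.28 = 1.1812
Denominator = 1 + 0.28 = 1.28
Vr = 3309 * 1.1812 / 1.28 = 3053.59 m/s

3053.59


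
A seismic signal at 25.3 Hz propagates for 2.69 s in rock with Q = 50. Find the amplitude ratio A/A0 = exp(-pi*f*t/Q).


pi*f*t/Q = pi*25.3*2.69/50 = 4.276147
A/A0 = exp(-4.276147) = 0.013896

0.013896


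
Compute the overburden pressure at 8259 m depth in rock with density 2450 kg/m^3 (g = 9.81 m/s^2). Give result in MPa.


P = rho * g * z / 1e6
= 2450 * 9.81 * 8259 / 1e6
= 198500935.5 / 1e6
= 198.5009 MPa

198.5009


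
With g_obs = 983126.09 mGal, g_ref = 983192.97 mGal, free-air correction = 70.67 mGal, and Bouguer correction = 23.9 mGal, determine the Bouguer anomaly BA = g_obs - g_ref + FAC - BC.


BA = g_obs - g_ref + FAC - BC
= 983126.09 - 983192.97 + 70.67 - 23.9
= -20.11 mGal

-20.11


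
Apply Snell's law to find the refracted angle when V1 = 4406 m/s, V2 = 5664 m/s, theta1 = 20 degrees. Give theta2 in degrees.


sin(theta1) = sin(20 deg) = 0.34202
sin(theta2) = V2/V1 * sin(theta1) = 5664/4406 * 0.34202 = 0.439674
theta2 = arcsin(0.439674) = 26.0831 degrees

26.0831


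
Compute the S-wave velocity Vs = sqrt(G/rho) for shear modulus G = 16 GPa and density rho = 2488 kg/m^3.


Convert G to Pa: G = 16e9 Pa
Compute G/rho = 16e9 / 2488 = 6430868.1672
Vs = sqrt(6430868.1672) = 2535.92 m/s

2535.92


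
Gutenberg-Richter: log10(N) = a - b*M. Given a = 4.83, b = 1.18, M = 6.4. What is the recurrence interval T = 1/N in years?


log10(N) = 4.83 - 1.18*6.4 = -2.722
N = 10^-2.722 = 0.001897
T = 1/N = 1/0.001897 = 527.2299 years

527.2299


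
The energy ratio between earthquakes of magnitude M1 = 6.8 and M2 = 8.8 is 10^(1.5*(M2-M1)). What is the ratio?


M2 - M1 = 8.8 - 6.8 = 2.0
1.5 * 2.0 = 3.0
ratio = 10^3.0 = 1000.0

1000.0


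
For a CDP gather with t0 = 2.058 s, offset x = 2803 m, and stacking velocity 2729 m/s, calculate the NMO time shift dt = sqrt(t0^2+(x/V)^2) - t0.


x/Vnmo = 2803/2729 = 1.027116
(x/Vnmo)^2 = 1.054968
t0^2 = 4.235364
sqrt(4.235364 + 1.054968) = 2.300072
dt = 2.300072 - 2.058 = 0.242072

0.242072


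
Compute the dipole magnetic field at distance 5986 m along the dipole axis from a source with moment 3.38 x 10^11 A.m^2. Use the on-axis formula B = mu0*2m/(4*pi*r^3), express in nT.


m = 3.38 x 10^11 = 338000000000 A.m^2
2m = 676000000000 A.m^2
r^3 = 5986^3 = 214491525256
B = (4pi*10^-7) * 676000000000 / (4*pi * 214491525256) * 1e9
= 849486.653531 / 2695380000006.08 * 1e9
= 315.164 nT

315.164


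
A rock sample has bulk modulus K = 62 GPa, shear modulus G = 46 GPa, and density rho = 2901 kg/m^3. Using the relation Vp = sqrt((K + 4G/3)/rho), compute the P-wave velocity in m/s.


First compute the effective modulus:
K + 4G/3 = 62e9 + 4*46e9/3 = 123333333333.33 Pa
Then divide by density:
123333333333.33 / 2901 = 42514075.6061 Pa/(kg/m^3)
Take the square root:
Vp = sqrt(42514075.6061) = 6520.28 m/s

6520.28


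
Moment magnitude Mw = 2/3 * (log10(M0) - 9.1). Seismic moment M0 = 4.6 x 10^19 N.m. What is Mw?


log10(M0) = log10(4.6 x 10^19) = 19.6628
Mw = 2/3 * (19.6628 - 9.1)
= 2/3 * 10.5628
= 7.04

7.04


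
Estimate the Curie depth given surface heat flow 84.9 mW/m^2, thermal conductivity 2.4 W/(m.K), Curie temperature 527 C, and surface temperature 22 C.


T_Curie - T_surf = 527 - 22 = 505 C
Convert q to W/m^2: 84.9 mW/m^2 = 0.0849 W/m^2
d = 505 * 2.4 / 0.0849 = 14275.62 m

14275.62


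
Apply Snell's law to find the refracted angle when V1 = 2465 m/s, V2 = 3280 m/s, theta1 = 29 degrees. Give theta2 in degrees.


sin(theta1) = sin(29 deg) = 0.48481
sin(theta2) = V2/V1 * sin(theta1) = 3280/2465 * 0.48481 = 0.645102
theta2 = arcsin(0.645102) = 40.1733 degrees

40.1733


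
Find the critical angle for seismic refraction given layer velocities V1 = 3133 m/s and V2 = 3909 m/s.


V1/V2 = 3133/3909 = 0.801484
theta_c = arcsin(0.801484) = 53.272 degrees

53.272


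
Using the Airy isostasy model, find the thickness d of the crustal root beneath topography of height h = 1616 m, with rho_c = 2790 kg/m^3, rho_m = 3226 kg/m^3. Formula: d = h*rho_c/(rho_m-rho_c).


rho_m - rho_c = 3226 - 2790 = 436
d = 1616 * 2790 / 436
= 4508640 / 436
= 10340.92 m

10340.92


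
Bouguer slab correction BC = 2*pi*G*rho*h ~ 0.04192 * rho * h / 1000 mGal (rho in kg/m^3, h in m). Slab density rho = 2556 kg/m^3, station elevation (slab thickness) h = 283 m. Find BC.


BC = 0.04192 * rho * h / 1000
= 0.04192 * 2556 * 283 / 1000
= 30.3227 mGal

30.3227


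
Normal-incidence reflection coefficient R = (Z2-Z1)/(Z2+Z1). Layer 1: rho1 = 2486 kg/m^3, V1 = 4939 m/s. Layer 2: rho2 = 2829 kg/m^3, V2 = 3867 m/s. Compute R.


Z1 = 2486 * 4939 = 12278354
Z2 = 2829 * 3867 = 10939743
R = (10939743 - 12278354) / (10939743 + 12278354) = -1338611 / 23218097 = -0.0577

-0.0577


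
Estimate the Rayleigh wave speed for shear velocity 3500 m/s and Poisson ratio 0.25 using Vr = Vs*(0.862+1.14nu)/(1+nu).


Numerator factor = 0.862 + 1.14*0.25 = 1.147
Denominator = 1 + 0.25 = 1.25
Vr = 3500 * 1.147 / 1.25 = 3211.6 m/s

3211.6


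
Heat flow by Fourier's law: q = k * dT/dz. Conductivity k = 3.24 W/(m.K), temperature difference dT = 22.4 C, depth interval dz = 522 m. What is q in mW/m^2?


q = k * dT / dz * 1000
= 3.24 * 22.4 / 522 * 1000
= 0.139034 * 1000
= 139.0345 mW/m^2

139.0345


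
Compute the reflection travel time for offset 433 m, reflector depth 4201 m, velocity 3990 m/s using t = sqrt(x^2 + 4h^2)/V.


x^2 + 4h^2 = 433^2 + 4*4201^2 = 187489 + 70593604 = 70781093
sqrt(70781093) = 8413.15
t = 8413.15 / 3990 = 2.1086 s

2.1086


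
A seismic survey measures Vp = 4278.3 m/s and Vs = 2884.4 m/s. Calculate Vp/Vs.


Vp/Vs = 4278.3 / 2884.4
= 1.4833

1.4833


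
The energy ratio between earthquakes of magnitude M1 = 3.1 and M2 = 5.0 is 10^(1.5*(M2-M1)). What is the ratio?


M2 - M1 = 5.0 - 3.1 = 1.9
1.5 * 1.9 = 2.85
ratio = 10^2.85 = 707.95

707.95


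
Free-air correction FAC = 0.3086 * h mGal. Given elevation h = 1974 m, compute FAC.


FAC = 0.3086 * h
= 0.3086 * 1974
= 609.1764 mGal

609.1764


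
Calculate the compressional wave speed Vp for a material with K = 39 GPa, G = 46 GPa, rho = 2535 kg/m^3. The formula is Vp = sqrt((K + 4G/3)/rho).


First compute the effective modulus:
K + 4G/3 = 39e9 + 4*46e9/3 = 100333333333.33 Pa
Then divide by density:
100333333333.33 / 2535 = 39579224.1946 Pa/(kg/m^3)
Take the square root:
Vp = sqrt(39579224.1946) = 6291.2 m/s

6291.2


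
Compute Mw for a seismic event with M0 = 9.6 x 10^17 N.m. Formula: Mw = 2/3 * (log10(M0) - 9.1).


log10(M0) = log10(9.6 x 10^17) = 17.9823
Mw = 2/3 * (17.9823 - 9.1)
= 2/3 * 8.8823
= 5.92

5.92


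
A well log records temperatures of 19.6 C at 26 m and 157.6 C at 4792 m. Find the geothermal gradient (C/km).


dT = 157.6 - 19.6 = 138.0 C
dz = 4792 - 26 = 4766 m
gradient = dT/dz * 1000 = 138.0/4766 * 1000 = 28.9551 C/km

28.9551


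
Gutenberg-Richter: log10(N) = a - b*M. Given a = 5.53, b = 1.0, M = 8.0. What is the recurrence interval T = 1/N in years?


log10(N) = 5.53 - 1.0*8.0 = -2.47
N = 10^-2.47 = 0.003388
T = 1/N = 1/0.003388 = 295.1209 years

295.1209


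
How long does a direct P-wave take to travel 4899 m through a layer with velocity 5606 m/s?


t = x / V
= 4899 / 5606
= 0.8739 s

0.8739


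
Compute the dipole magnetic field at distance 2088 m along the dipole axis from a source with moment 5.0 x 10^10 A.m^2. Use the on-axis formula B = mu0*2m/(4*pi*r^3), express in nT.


m = 5.0 x 10^10 = 50000000000 A.m^2
2m = 100000000000 A.m^2
r^3 = 2088^3 = 9103145472
B = (4pi*10^-7) * 100000000000 / (4*pi * 9103145472) * 1e9
= 125663.706144 / 114393499757.58 * 1e9
= 1098.5214 nT

1098.5214


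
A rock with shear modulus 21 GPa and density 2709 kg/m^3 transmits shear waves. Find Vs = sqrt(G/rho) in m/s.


Convert G to Pa: G = 21e9 Pa
Compute G/rho = 21e9 / 2709 = 7751937.9845
Vs = sqrt(7751937.9845) = 2784.23 m/s

2784.23


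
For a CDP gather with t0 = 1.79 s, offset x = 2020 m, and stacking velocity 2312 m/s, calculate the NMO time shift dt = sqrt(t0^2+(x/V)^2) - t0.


x/Vnmo = 2020/2312 = 0.873702
(x/Vnmo)^2 = 0.763356
t0^2 = 3.2041
sqrt(3.2041 + 0.763356) = 1.991847
dt = 1.991847 - 1.79 = 0.201847

0.201847


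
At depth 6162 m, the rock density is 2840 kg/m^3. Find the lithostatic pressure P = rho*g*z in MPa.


P = rho * g * z / 1e6
= 2840 * 9.81 * 6162 / 1e6
= 171675784.8 / 1e6
= 171.6758 MPa

171.6758


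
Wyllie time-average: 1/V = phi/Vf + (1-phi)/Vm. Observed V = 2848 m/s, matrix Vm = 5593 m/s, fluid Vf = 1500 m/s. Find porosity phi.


1/V - 1/Vm = 1/2848 - 1/5593 = 0.00017233
1/Vf - 1/Vm = 1/1500 - 1/5593 = 0.00048787
phi = 0.00017233 / 0.00048787 = 0.3532

0.3532


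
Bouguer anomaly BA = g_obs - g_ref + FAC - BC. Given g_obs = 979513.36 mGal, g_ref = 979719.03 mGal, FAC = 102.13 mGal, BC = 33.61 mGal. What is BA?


BA = g_obs - g_ref + FAC - BC
= 979513.36 - 979719.03 + 102.13 - 33.61
= -137.15 mGal

-137.15


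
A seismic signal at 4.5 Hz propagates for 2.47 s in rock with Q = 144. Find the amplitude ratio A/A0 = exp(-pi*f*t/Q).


pi*f*t/Q = pi*4.5*2.47/144 = 0.242492
A/A0 = exp(-0.242492) = 0.78467

0.78467


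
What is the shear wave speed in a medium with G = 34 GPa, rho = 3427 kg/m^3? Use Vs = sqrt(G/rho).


Convert G to Pa: G = 34e9 Pa
Compute G/rho = 34e9 / 3427 = 9921213.8897
Vs = sqrt(9921213.8897) = 3149.8 m/s

3149.8


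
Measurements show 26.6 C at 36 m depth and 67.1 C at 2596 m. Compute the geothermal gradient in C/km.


dT = 67.1 - 26.6 = 40.5 C
dz = 2596 - 36 = 2560 m
gradient = dT/dz * 1000 = 40.5/2560 * 1000 = 15.8203 C/km

15.8203


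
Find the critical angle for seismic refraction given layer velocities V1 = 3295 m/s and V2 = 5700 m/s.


V1/V2 = 3295/5700 = 0.57807
theta_c = arcsin(0.57807) = 35.3149 degrees

35.3149


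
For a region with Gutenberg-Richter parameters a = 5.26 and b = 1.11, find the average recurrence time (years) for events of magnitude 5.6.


log10(N) = 5.26 - 1.11*5.6 = -0.956
N = 10^-0.956 = 0.110662
T = 1/N = 1/0.110662 = 9.0365 years

9.0365


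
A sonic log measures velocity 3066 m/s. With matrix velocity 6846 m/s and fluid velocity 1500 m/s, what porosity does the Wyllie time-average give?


1/V - 1/Vm = 1/3066 - 1/6846 = 0.00018009
1/Vf - 1/Vm = 1/1500 - 1/6846 = 0.0005206
phi = 0.00018009 / 0.0005206 = 0.3459

0.3459


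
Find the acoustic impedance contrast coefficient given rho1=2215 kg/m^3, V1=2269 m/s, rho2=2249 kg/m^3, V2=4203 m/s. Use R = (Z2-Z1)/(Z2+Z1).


Z1 = 2215 * 2269 = 5025835
Z2 = 2249 * 4203 = 9452547
R = (9452547 - 5025835) / (9452547 + 5025835) = 4426712 / 14478382 = 0.3057

0.3057


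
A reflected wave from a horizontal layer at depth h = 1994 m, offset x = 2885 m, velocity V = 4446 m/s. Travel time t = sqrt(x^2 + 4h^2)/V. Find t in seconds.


x^2 + 4h^2 = 2885^2 + 4*1994^2 = 8323225 + 15904144 = 24227369
sqrt(24227369) = 4922.1305
t = 4922.1305 / 4446 = 1.1071 s

1.1071


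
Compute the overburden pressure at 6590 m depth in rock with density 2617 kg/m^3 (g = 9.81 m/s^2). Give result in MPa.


P = rho * g * z / 1e6
= 2617 * 9.81 * 6590 / 1e6
= 169183554.3 / 1e6
= 169.1836 MPa

169.1836


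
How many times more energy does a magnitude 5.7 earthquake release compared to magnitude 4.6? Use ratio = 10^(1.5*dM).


M2 - M1 = 5.7 - 4.6 = 1.1
1.5 * 1.1 = 1.65
ratio = 10^1.65 = 44.67

44.67


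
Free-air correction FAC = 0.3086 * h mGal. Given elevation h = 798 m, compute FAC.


FAC = 0.3086 * h
= 0.3086 * 798
= 246.2628 mGal

246.2628


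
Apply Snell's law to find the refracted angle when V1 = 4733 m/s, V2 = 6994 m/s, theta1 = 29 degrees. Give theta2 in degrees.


sin(theta1) = sin(29 deg) = 0.48481
sin(theta2) = V2/V1 * sin(theta1) = 6994/4733 * 0.48481 = 0.716408
theta2 = arcsin(0.716408) = 45.7587 degrees

45.7587


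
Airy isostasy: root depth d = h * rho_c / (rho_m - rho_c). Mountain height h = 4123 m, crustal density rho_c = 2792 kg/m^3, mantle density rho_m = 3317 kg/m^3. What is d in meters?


rho_m - rho_c = 3317 - 2792 = 525
d = 4123 * 2792 / 525
= 11511416 / 525
= 21926.51 m

21926.51


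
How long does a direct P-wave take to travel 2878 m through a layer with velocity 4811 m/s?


t = x / V
= 2878 / 4811
= 0.5982 s

0.5982


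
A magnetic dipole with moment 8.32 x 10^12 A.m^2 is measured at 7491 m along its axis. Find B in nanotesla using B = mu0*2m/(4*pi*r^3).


m = 8.32 x 10^12 = 8320000000000 A.m^2
2m = 16640000000000 A.m^2
r^3 = 7491^3 = 420358071771
B = (4pi*10^-7) * 16640000000000 / (4*pi * 420358071771) * 1e9
= 20910440.702294 / 5282375320611.78 * 1e9
= 3958.5299 nT

3958.5299


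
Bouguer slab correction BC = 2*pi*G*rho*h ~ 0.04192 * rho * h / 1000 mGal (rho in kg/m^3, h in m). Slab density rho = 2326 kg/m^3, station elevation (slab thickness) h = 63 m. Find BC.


BC = 0.04192 * rho * h / 1000
= 0.04192 * 2326 * 63 / 1000
= 6.1429 mGal

6.1429


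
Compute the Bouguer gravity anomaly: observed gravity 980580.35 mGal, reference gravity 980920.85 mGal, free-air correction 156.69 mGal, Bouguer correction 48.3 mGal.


BA = g_obs - g_ref + FAC - BC
= 980580.35 - 980920.85 + 156.69 - 48.3
= -232.11 mGal

-232.11


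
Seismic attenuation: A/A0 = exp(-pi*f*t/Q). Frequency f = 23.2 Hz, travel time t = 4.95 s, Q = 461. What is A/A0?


pi*f*t/Q = pi*23.2*4.95/461 = 0.782604
A/A0 = exp(-0.782604) = 0.457214

0.457214


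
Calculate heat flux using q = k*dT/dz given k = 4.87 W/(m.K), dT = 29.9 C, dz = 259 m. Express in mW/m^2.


q = k * dT / dz * 1000
= 4.87 * 29.9 / 259 * 1000
= 0.562212 * 1000
= 562.2124 mW/m^2

562.2124


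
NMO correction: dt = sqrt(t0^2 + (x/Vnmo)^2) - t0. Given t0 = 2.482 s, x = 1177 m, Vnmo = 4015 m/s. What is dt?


x/Vnmo = 1177/4015 = 0.293151
(x/Vnmo)^2 = 0.085937
t0^2 = 6.160324
sqrt(6.160324 + 0.085937) = 2.499252
dt = 2.499252 - 2.482 = 0.017252

0.017252


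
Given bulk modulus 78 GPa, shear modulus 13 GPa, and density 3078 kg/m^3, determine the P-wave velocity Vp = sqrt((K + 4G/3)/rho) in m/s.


First compute the effective modulus:
K + 4G/3 = 78e9 + 4*13e9/3 = 95333333333.33 Pa
Then divide by density:
95333333333.33 / 3078 = 30972492.9608 Pa/(kg/m^3)
Take the square root:
Vp = sqrt(30972492.9608) = 5565.29 m/s

5565.29


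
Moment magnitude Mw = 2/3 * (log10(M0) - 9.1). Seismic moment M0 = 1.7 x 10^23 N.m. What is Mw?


log10(M0) = log10(1.7 x 10^23) = 23.2304
Mw = 2/3 * (23.2304 - 9.1)
= 2/3 * 14.1304
= 9.42

9.42


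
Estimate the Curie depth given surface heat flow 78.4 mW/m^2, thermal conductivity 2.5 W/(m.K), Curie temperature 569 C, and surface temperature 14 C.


T_Curie - T_surf = 569 - 14 = 555 C
Convert q to W/m^2: 78.4 mW/m^2 = 0.0784 W/m^2
d = 555 * 2.5 / 0.0784 = 17697.7 m

17697.7


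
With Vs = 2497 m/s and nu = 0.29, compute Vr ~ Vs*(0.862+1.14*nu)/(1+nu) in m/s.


Numerator factor = 0.862 + 1.14*0.29 = 1.1926
Denominator = 1 + 0.29 = 1.29
Vr = 2497 * 1.1926 / 1.29 = 2308.47 m/s

2308.47


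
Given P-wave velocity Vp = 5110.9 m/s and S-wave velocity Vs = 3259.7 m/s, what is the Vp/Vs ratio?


Vp/Vs = 5110.9 / 3259.7
= 1.5679

1.5679


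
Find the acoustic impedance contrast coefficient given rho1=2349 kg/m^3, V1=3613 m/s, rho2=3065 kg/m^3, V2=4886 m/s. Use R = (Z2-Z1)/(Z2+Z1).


Z1 = 2349 * 3613 = 8486937
Z2 = 3065 * 4886 = 14975590
R = (14975590 - 8486937) / (14975590 + 8486937) = 6488653 / 23462527 = 0.2766

0.2766


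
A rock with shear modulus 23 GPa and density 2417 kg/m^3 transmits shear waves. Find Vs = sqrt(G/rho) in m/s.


Convert G to Pa: G = 23e9 Pa
Compute G/rho = 23e9 / 2417 = 9515928.8374
Vs = sqrt(9515928.8374) = 3084.79 m/s

3084.79


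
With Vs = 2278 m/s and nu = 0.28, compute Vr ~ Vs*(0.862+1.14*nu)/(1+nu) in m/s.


Numerator factor = 0.862 + 1.14*0.28 = 1.1812
Denominator = 1 + 0.28 = 1.28
Vr = 2278 * 1.1812 / 1.28 = 2102.17 m/s

2102.17


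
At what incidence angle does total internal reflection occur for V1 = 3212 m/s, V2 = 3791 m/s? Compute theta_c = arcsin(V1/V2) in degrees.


V1/V2 = 3212/3791 = 0.84727
theta_c = arcsin(0.84727) = 57.916 degrees

57.916
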